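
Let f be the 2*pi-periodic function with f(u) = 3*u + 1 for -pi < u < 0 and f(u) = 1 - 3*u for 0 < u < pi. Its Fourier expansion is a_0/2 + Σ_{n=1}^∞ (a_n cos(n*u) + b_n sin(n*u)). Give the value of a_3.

4/(3*pi)

a_3 = 1/pi ∫_{-pi}^{pi} f(u) cos(3*u) du.
f is even and cos(3*u) is even, so the integrand is even and a_3 = 2/pi ∫_0^{pi} f(u) cos(3*u) du.
Integrating by parts (boundary term plus one more integral), an antiderivative of (1 - 3*u) cos(3*u) is -u*sin(3*u) + sin(3*u)/3 - cos(3*u)/3; evaluating from 0 to pi: ∫_{0}^{pi} (1 - 3*u) cos(3*u) du = (1/3) - (-1/3) = 2/3.
Hence a_3 = (2/pi)·(2/3) = 4/(3*pi).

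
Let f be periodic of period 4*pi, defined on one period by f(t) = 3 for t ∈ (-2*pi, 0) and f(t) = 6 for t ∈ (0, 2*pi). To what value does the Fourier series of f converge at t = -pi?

3

f is continuous at t = -pi with value 3, so the series converges to 3 there.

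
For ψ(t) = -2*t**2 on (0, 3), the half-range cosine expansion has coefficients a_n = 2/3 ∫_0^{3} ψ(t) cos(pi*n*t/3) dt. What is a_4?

a_4 = 2/3 ∫_0^{3} (-2*t**2) cos(4*pi*t/3) dt.
Integrating by parts twice (tabular method), an antiderivative of (-2*t**2) cos(4*pi*t/3) is -3*t**2*sin(4*pi*t/3)/(2*pi) - 9*t*cos(4*pi*t/3)/(4*pi**2) + 27*sin(4*pi*t/3)/(16*pi**3); evaluating from 0 to 3: ∫_{0}^{3} (-2*t**2) cos(4*pi*t/3) dt = (-27/(4*pi**2)) - (0) = -27/(4*pi**2).
Hence a_4 = (2/3)·(-27/(4*pi**2)) = -9/(2*pi**2).

-9/(2*pi**2)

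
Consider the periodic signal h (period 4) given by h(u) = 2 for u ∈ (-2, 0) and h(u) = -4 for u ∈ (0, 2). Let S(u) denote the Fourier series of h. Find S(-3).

u = -3 differs from u = 1 by -1 full period(s), and the series is 4-periodic.
h is continuous at u = 1 with value -4, so the series converges to -4 there.

-4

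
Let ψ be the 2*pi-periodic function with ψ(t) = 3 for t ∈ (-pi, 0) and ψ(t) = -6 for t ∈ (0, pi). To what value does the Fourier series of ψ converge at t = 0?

-3/2

At t = 0 the one-sided limits are ψ(0^-) = 3 and ψ(0^+) = -6.
By Dirichlet's theorem the series converges to their average, [(3) + (-6)]/2 = -3/2.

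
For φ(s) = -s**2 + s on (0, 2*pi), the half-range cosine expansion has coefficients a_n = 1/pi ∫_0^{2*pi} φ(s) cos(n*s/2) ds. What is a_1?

a_1 = 1/pi ∫_0^{2*pi} (-s**2 + s) cos(s/2) ds.
Integrating by parts twice (tabular method), an antiderivative of (-s**2 + s) cos(s/2) is -2*s**2*sin(s/2) + 2*s*sin(s/2) - 8*s*cos(s/2) + 16*sin(s/2) + 4*cos(s/2); evaluating from 0 to 2*pi: ∫_{0}^{2*pi} (-s**2 + s) cos(s/2) ds = (-4 + 16*pi) - (4) = -8 + 16*pi.
Hence a_1 = (1/pi)·(-8 + 16*pi) = 16 - 8/pi.

16 - 8/pi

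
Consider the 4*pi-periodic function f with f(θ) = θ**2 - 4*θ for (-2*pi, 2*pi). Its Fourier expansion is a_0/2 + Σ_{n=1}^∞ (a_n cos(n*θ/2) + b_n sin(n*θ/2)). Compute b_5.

b_5 = (1/(2*pi)) ∫_{-2*pi}^{2*pi} f(θ) sin(5*θ/2) dθ.
Integrating by parts twice (tabular method), an antiderivative of (θ**2 - 4*θ) sin(5*θ/2) is -2*θ**2*cos(5*θ/2)/5 + 8*θ*sin(5*θ/2)/25 + 8*θ*cos(5*θ/2)/5 - 16*sin(5*θ/2)/25 + 16*cos(5*θ/2)/125; evaluating from -2*pi to 2*pi: ∫_{-2*pi}^{2*pi} (θ**2 - 4*θ) sin(5*θ/2) dθ = (-16*pi/5 - 16/125 + 8*pi**2/5) - (-16/125 + 16*pi/5 + 8*pi**2/5) = -32*pi/5.
Hence b_5 = (1/(2*pi))·(-32*pi/5) = -16/5.

-16/5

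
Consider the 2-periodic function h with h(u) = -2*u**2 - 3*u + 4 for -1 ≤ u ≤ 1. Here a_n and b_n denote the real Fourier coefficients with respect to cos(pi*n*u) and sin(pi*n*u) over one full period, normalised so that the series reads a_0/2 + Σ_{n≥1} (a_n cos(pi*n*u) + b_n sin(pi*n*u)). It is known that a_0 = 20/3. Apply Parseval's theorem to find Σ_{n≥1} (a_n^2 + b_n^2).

Parseval: a_0^2/2 + Σ_{n≥1} (a_n^2+b_n^2) = ∫_{-1}^{1} h(u)^2 du = 434/15.
Subtract a_0^2/2 = 200/9: Σ (a_n^2+b_n^2) = 302/45.

302/45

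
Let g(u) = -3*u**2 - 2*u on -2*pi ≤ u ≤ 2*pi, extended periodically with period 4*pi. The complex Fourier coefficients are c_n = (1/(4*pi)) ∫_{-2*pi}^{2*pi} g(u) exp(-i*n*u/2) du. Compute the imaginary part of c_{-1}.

-4

Since g is real-valued, Im(c_{-1}) = -(1/(4*pi)) ∫_{-2*pi}^{2*pi} g(u) sin(-u/2) du = b_{1}/2.
Integrating by parts twice (tabular method), an antiderivative of (-3*u**2 - 2*u) sin(-u/2) is -6*u**2*cos(u/2) + 24*u*sin(u/2) - 4*u*cos(u/2) + 8*sin(u/2) + 48*cos(u/2); evaluating from -2*pi to 2*pi: ∫_{-2*pi}^{2*pi} (-3*u**2 - 2*u) sin(-u/2) du = (-48 + 8*pi + 24*pi**2) - (-48 - 8*pi + 24*pi**2) = 16*pi.
Hence Im(c_{-1}) = (-1/(4*pi))·(16*pi) = -4.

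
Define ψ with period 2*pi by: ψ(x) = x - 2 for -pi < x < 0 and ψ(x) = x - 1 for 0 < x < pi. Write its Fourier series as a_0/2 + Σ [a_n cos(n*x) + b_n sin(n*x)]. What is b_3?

b_3 = 1/pi ∫_{-pi}^{pi} ψ(x) sin(3*x) dx.
Split the integral at the breakpoints.
Integrating by parts (boundary term plus one more integral), an antiderivative of (x - 2) sin(3*x) is -x*cos(3*x)/3 + sin(3*x)/9 + 2*cos(3*x)/3; evaluating from -pi to 0: ∫_{-pi}^{0} (x - 2) sin(3*x) dx = (2/3) - (-pi/3 - 2/3) = pi/3 + 4/3.
Integrating by parts (boundary term plus one more integral), an antiderivative of (x - 1) sin(3*x) is -x*cos(3*x)/3 + sin(3*x)/9 + cos(3*x)/3; evaluating from 0 to pi: ∫_{0}^{pi} (x - 1) sin(3*x) dx = (-1/3 + pi/3) - (1/3) = -2/3 + pi/3.
Summing the pieces and multiplying by (1/pi) gives b_3 = 2*(1 + pi)/(3*pi).

2*(1 + pi)/(3*pi)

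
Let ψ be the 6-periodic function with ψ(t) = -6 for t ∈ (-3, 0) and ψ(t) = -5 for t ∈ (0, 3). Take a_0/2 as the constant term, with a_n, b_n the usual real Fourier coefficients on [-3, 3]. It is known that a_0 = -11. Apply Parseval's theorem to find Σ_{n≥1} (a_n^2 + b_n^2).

Parseval: a_0^2/2 + Σ_{n≥1} (a_n^2+b_n^2) = 1/3 ∫_{-3}^{3} ψ(t)^2 dt = 61.
Subtract a_0^2/2 = 121/2: Σ (a_n^2+b_n^2) = 1/2.

1/2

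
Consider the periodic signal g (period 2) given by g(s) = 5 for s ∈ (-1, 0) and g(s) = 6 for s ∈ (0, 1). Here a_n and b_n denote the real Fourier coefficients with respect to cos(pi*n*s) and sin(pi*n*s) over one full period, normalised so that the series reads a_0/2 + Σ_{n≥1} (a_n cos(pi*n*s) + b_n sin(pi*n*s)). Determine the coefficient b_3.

b_3 = ∫_{-1}^{1} g(s) sin(3*pi*s) ds.
Split the integral at the breakpoints.
Directly, an antiderivative of (5) sin(3*pi*s) is -5*cos(3*pi*s)/(3*pi); evaluating from -1 to 0: ∫_{-1}^{0} (5) sin(3*pi*s) ds = (-5/(3*pi)) - (5/(3*pi)) = -10/(3*pi).
Directly, an antiderivative of (6) sin(3*pi*s) is -2*cos(3*pi*s)/pi; evaluating from 0 to 1: ∫_{0}^{1} (6) sin(3*pi*s) ds = (2/pi) - (-2/pi) = 4/pi.
Summing the pieces gives b_3 = 2/(3*pi).

2/(3*pi)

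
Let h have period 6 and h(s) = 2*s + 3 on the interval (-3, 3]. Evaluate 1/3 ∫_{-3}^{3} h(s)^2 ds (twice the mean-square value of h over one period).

1/3 ∫_{-3}^{3} h(s)^2 ds = 1/3 · (126) = 42.

42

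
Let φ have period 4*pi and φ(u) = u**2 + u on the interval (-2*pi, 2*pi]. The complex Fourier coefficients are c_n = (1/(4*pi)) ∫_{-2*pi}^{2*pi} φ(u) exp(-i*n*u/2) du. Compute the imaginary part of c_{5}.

-2/5

Since φ is real-valued, Im(c_{5}) = -(1/(4*pi)) ∫_{-2*pi}^{2*pi} φ(u) sin(5*u/2) du = -b_{5}/2.
Integrating by parts twice (tabular method), an antiderivative of (u**2 + u) sin(5*u/2) is -2*u**2*cos(5*u/2)/5 + 8*u*sin(5*u/2)/25 - 2*u*cos(5*u/2)/5 + 4*sin(5*u/2)/25 + 16*cos(5*u/2)/125; evaluating from -2*pi to 2*pi: ∫_{-2*pi}^{2*pi} (u**2 + u) sin(5*u/2) du = (-16/125 + 4*pi/5 + 8*pi**2/5) - (-4*pi/5 - 16/125 + 8*pi**2/5) = 8*pi/5.
Hence Im(c_{5}) = (-1/(4*pi))·(8*pi/5) = -2/5.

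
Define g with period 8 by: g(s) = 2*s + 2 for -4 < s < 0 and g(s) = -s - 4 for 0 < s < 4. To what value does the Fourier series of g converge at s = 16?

-1

s = 16 differs from s = 0 by 2 full period(s), and the series is 8-periodic.
At s = 0 the one-sided limits are g(0^-) = 2 and g(0^+) = -4.
By Dirichlet's theorem the series converges to their average, [(2) + (-4)]/2 = -1.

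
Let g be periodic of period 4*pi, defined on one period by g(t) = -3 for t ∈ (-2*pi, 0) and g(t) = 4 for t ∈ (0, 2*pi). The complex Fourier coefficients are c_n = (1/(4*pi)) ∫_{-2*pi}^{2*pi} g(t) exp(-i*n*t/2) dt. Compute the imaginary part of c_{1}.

-7/pi

Since g is real-valued, Im(c_{1}) = -(1/(4*pi)) ∫_{-2*pi}^{2*pi} g(t) sin(t/2) dt = -b_{1}/2.
Split the integral at the breakpoints.
Directly, an antiderivative of (-3) sin(t/2) is 6*cos(t/2); evaluating from -2*pi to 0: ∫_{-2*pi}^{0} (-3) sin(t/2) dt = (6) - (-6) = 12.
Directly, an antiderivative of (4) sin(t/2) is -8*cos(t/2); evaluating from 0 to 2*pi: ∫_{0}^{2*pi} (4) sin(t/2) dt = (8) - (-8) = 16.
So ∫_{-2*pi}^{2*pi} g(t) sin(t/2) dt = 28.
Hence Im(c_{1}) = (-1/(4*pi))·(28) = -7/pi.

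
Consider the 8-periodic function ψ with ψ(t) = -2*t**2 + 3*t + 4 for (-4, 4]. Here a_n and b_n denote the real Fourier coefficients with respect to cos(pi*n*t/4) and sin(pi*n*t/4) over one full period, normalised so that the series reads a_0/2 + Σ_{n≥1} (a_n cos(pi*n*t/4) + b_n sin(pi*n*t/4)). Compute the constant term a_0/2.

-20/3

a_0 = 1/4 ∫_{-4}^{4} ψ(t) dt = 1/4 · (-160/3) = -40/3.
So the constant term a_0/2 = -20/3.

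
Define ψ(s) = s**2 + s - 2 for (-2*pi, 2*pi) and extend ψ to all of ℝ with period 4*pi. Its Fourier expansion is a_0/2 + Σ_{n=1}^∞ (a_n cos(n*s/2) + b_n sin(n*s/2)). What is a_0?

-4 + 8*pi**2/3

a_0 = (1/(2*pi)) ∫_{-2*pi}^{2*pi} ψ(s) ds = (1/(2*pi)) · (-8*pi + 16*pi**3/3) = -4 + 8*pi**2/3.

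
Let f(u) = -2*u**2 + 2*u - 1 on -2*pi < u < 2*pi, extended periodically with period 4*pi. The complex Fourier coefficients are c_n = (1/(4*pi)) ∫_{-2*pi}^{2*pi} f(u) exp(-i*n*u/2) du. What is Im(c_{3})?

Since f is real-valued, Im(c_{3}) = -(1/(4*pi)) ∫_{-2*pi}^{2*pi} f(u) sin(3*u/2) du = -b_{3}/2.
Integrating by parts twice (tabular method), an antiderivative of (-2*u**2 + 2*u - 1) sin(3*u/2) is 4*u**2*cos(3*u/2)/3 - 16*u*sin(3*u/2)/9 - 4*u*cos(3*u/2)/3 + 8*sin(3*u/2)/9 - 14*cos(3*u/2)/27; evaluating from -2*pi to 2*pi: ∫_{-2*pi}^{2*pi} (-2*u**2 + 2*u - 1) sin(3*u/2) du = (-16*pi**2/3 + 14/27 + 8*pi/3) - (-16*pi**2/3 - 8*pi/3 + 14/27) = 16*pi/3.
Hence Im(c_{3}) = (-1/(4*pi))·(16*pi/3) = -4/3.

-4/3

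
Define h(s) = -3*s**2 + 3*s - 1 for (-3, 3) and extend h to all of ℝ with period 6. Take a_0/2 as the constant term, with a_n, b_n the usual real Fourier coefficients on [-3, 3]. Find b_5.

18/(5*pi)

b_5 = 1/3 ∫_{-3}^{3} h(s) sin(5*pi*s/3) ds.
Integrating by parts twice (tabular method), an antiderivative of (-3*s**2 + 3*s - 1) sin(5*pi*s/3) is 9*s**2*cos(5*pi*s/3)/(5*pi) - 54*s*sin(5*pi*s/3)/(25*pi**2) - 9*s*cos(5*pi*s/3)/(5*pi) + 27*sin(5*pi*s/3)/(25*pi**2) - 162*cos(5*pi*s/3)/(125*pi**3) + 3*cos(5*pi*s/3)/(5*pi); evaluating from -3 to 3: ∫_{-3}^{3} (-3*s**2 + 3*s - 1) sin(5*pi*s/3) ds = (3*(54 - 475*pi**2)/(125*pi**3)) - (3*(54 - 925*pi**2)/(125*pi**3)) = 54/(5*pi).
Hence b_5 = (1/3)·(54/(5*pi)) = 18/(5*pi).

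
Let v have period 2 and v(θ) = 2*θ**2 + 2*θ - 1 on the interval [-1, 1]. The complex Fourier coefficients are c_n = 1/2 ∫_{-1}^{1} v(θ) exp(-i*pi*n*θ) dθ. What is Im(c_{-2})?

Since v is real-valued, Im(c_{-2}) = -1/2 ∫_{-1}^{1} v(θ) sin(-2*pi*θ) dθ = b_{2}/2.
Integrating by parts twice (tabular method), an antiderivative of (2*θ**2 + 2*θ - 1) sin(-2*pi*θ) is θ**2*cos(2*pi*θ)/pi - θ*sin(2*pi*θ)/pi**2 + θ*cos(2*pi*θ)/pi - sin(2*pi*θ)/(2*pi**2) - cos(2*pi*θ)/(2*pi) - cos(2*pi*θ)/(2*pi**3); evaluating from -1 to 1: ∫_{-1}^{1} (2*θ**2 + 2*θ - 1) sin(-2*pi*θ) dθ = ((-1 + 3*pi**2)/(2*pi**3)) - ((-pi**2 - 1)/(2*pi**3)) = 2/pi.
Hence Im(c_{-2}) = (-1/2)·(2/pi) = -1/pi.

-1/pi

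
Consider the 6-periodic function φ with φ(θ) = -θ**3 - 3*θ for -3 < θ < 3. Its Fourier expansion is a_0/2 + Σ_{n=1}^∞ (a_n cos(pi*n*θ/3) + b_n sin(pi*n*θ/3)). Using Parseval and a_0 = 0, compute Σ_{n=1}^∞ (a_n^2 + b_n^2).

15984/35

Parseval: a_0^2/2 + Σ_{n≥1} (a_n^2+b_n^2) = 1/3 ∫_{-3}^{3} φ(θ)^2 dθ = 15984/35.
Subtract a_0^2/2 = 0: Σ (a_n^2+b_n^2) = 15984/35.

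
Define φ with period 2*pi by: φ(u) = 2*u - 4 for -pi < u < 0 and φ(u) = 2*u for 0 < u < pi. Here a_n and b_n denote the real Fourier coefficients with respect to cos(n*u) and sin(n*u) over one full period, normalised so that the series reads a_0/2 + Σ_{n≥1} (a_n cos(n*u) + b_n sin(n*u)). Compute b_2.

-2

b_2 = 1/pi ∫_{-pi}^{pi} φ(u) sin(2*u) du.
Split the integral at the breakpoints.
Integrating by parts (boundary term plus one more integral), an antiderivative of (2*u - 4) sin(2*u) is -u*cos(2*u) + sin(2*u)/2 + 2*cos(2*u); evaluating from -pi to 0: ∫_{-pi}^{0} (2*u - 4) sin(2*u) du = (2) - (2 + pi) = -pi.
Integrating by parts (boundary term plus one more integral), an antiderivative of (2*u) sin(2*u) is -u*cos(2*u) + sin(2*u)/2; evaluating from 0 to pi: ∫_{0}^{pi} (2*u) sin(2*u) du = (-pi) - (0) = -pi.
Summing the pieces and multiplying by (1/pi) gives b_2 = -2.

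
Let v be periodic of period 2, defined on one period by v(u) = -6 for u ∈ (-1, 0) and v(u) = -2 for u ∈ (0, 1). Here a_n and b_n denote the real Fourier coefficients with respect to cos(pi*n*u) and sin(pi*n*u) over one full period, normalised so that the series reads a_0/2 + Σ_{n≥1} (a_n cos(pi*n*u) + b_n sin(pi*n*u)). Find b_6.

0

b_6 = ∫_{-1}^{1} v(u) sin(6*pi*u) du.
Split the integral at the breakpoints.
Directly, an antiderivative of (-6) sin(6*pi*u) is cos(6*pi*u)/pi; evaluating from -1 to 0: ∫_{-1}^{0} (-6) sin(6*pi*u) du = (1/pi) - (1/pi) = 0.
Directly, an antiderivative of (-2) sin(6*pi*u) is cos(6*pi*u)/(3*pi); evaluating from 0 to 1: ∫_{0}^{1} (-2) sin(6*pi*u) du = (1/(3*pi)) - (1/(3*pi)) = 0.
Summing the pieces gives b_6 = 0.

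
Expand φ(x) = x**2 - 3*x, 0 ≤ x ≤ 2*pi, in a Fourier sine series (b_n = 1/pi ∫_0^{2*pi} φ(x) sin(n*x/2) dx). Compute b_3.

-4 - 32/(27*pi) + 8*pi/3

b_3 = 1/pi ∫_0^{2*pi} (x**2 - 3*x) sin(3*x/2) dx.
Integrating by parts twice (tabular method), an antiderivative of (x**2 - 3*x) sin(3*x/2) is -2*x**2*cos(3*x/2)/3 + 8*x*sin(3*x/2)/9 + 2*x*cos(3*x/2) - 4*sin(3*x/2)/3 + 16*cos(3*x/2)/27; evaluating from 0 to 2*pi: ∫_{0}^{2*pi} (x**2 - 3*x) sin(3*x/2) dx = (-4*pi - 16/27 + 8*pi**2/3) - (16/27) = -4*pi - 32/27 + 8*pi**2/3.
Hence b_3 = (1/pi)·(-4*pi - 32/27 + 8*pi**2/3) = -4 - 32/(27*pi) + 8*pi/3.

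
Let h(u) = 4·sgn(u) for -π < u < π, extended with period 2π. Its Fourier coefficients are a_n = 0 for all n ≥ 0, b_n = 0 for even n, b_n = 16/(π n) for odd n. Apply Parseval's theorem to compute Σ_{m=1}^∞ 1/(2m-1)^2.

Parseval: Σ b_n^2 = (1/π) ∫_{-π}^{π} h(u)^2 du = 32.
Only odd n contribute, with b_n^2 = 256/(π^2 n^2), so Σ_{m≥1} 1/(2m-1)^2 = π^2·(32)/256 = pi**2/8.

pi**2/8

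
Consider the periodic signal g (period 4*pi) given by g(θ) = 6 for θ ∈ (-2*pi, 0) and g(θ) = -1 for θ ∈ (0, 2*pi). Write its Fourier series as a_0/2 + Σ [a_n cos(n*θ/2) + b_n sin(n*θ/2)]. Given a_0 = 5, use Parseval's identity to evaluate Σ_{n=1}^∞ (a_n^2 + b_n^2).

Parseval: a_0^2/2 + Σ_{n≥1} (a_n^2+b_n^2) = (1/(2*pi)) ∫_{-2*pi}^{2*pi} g(θ)^2 dθ = 37.
Subtract a_0^2/2 = 25/2: Σ (a_n^2+b_n^2) = 49/2.

49/2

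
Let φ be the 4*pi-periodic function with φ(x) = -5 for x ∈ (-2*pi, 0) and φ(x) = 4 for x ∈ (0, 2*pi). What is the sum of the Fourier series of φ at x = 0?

At x = 0 the one-sided limits are φ(0^-) = -5 and φ(0^+) = 4.
By Dirichlet's theorem the series converges to their average, [(-5) + (4)]/2 = -1/2.

-1/2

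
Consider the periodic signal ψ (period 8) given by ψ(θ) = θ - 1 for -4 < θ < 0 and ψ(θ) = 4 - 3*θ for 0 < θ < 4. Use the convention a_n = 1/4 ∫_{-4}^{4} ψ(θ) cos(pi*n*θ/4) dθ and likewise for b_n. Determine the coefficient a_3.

32/(9*pi**2)

a_3 = 1/4 ∫_{-4}^{4} ψ(θ) cos(3*pi*θ/4) dθ.
Split the integral at the breakpoints.
Integrating by parts (boundary term plus one more integral), an antiderivative of (θ - 1) cos(3*pi*θ/4) is 4*θ*sin(3*pi*θ/4)/(3*pi) - 4*sin(3*pi*θ/4)/(3*pi) + 16*cos(3*pi*θ/4)/(9*pi**2); evaluating from -4 to 0: ∫_{-4}^{0} (θ - 1) cos(3*pi*θ/4) dθ = (16/(9*pi**2)) - (-16/(9*pi**2)) = 32/(9*pi**2).
Integrating by parts (boundary term plus one more integral), an antiderivative of (4 - 3*θ) cos(3*pi*θ/4) is -4*θ*sin(3*pi*θ/4)/pi + 16*sin(3*pi*θ/4)/(3*pi) - 16*cos(3*pi*θ/4)/(3*pi**2); evaluating from 0 to 4: ∫_{0}^{4} (4 - 3*θ) cos(3*pi*θ/4) dθ = (16/(3*pi**2)) - (-16/(3*pi**2)) = 32/(3*pi**2).
Summing the pieces and multiplying by (1/4) gives a_3 = 32/(9*pi**2).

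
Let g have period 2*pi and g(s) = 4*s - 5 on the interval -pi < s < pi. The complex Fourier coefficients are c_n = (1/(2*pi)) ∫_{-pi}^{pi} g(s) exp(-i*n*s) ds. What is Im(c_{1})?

-4

Since g is real-valued, Im(c_{1}) = -(1/(2*pi)) ∫_{-pi}^{pi} g(s) sin(s) ds = -b_{1}/2.
Integrating by parts (boundary term plus one more integral), an antiderivative of (4*s - 5) sin(s) is -4*s*cos(s) + 4*sin(s) + 5*cos(s); evaluating from -pi to pi: ∫_{-pi}^{pi} (4*s - 5) sin(s) ds = (-5 + 4*pi) - (-4*pi - 5) = 8*pi.
Hence Im(c_{1}) = (-1/(2*pi))·(8*pi) = -4.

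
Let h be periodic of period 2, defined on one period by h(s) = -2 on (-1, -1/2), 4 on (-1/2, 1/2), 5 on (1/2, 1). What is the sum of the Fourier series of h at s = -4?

4

s = -4 differs from s = 0 by -2 full period(s), and the series is 2-periodic.
h is continuous at s = 0 with value 4, so the series converges to 4 there.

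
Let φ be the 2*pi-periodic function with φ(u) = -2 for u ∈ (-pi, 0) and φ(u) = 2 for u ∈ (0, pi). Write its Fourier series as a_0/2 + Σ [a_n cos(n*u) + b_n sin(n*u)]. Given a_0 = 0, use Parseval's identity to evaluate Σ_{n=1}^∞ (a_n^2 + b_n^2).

Parseval: a_0^2/2 + Σ_{n≥1} (a_n^2+b_n^2) = 1/pi ∫_{-pi}^{pi} φ(u)^2 du = 8.
Subtract a_0^2/2 = 0: Σ (a_n^2+b_n^2) = 8.

8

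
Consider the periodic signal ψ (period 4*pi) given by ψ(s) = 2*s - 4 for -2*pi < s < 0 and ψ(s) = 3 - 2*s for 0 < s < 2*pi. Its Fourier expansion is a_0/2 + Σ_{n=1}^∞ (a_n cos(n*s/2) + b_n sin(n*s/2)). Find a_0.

-4*pi - 1

a_0 = (1/(2*pi)) ∫_{-2*pi}^{2*pi} ψ(s) ds = (1/(2*pi)) · (-2*pi*(1 + 4*pi)) = -4*pi - 1.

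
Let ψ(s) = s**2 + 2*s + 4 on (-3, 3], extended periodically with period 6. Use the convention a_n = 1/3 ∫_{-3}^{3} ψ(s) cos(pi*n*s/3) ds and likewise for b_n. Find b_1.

b_1 = 1/3 ∫_{-3}^{3} ψ(s) sin(pi*s/3) ds.
Integrating by parts twice (tabular method), an antiderivative of (s**2 + 2*s + 4) sin(pi*s/3) is -3*s**2*cos(pi*s/3)/pi + 18*s*sin(pi*s/3)/pi**2 - 6*s*cos(pi*s/3)/pi + 18*sin(pi*s/3)/pi**2 - 12*cos(pi*s/3)/pi + 54*cos(pi*s/3)/pi**3; evaluating from -3 to 3: ∫_{-3}^{3} (s**2 + 2*s + 4) sin(pi*s/3) ds = (-54/pi**3 + 57/pi) - (-54/pi**3 + 21/pi) = 36/pi.
Hence b_1 = (1/3)·(36/pi) = 12/pi.

12/pi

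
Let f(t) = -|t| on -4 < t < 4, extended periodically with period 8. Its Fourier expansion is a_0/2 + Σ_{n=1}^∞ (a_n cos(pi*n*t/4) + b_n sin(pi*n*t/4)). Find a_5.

a_5 = 1/4 ∫_{-4}^{4} f(t) cos(5*pi*t/4) dt.
f is even and cos(5*pi*t/4) is even, so the integrand is even and a_5 = 1/2 ∫_0^{4} f(t) cos(5*pi*t/4) dt.
Integrating by parts (boundary term plus one more integral), an antiderivative of (-t) cos(5*pi*t/4) is -4*t*sin(5*pi*t/4)/(5*pi) - 16*cos(5*pi*t/4)/(25*pi**2); evaluating from 0 to 4: ∫_{0}^{4} (-t) cos(5*pi*t/4) dt = (16/(25*pi**2)) - (-16/(25*pi**2)) = 32/(25*pi**2).
Hence a_5 = (1/2)·(32/(25*pi**2)) = 16/(25*pi**2).

16/(25*pi**2)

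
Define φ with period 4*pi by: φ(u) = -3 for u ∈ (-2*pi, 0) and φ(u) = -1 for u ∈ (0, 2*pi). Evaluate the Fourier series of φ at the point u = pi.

-1

φ is continuous at u = pi with value -1, so the series converges to -1 there.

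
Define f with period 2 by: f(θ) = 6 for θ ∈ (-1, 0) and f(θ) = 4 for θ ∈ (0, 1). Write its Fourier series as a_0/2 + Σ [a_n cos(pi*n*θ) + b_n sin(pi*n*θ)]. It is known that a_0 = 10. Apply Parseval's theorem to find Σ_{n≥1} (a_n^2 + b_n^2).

Parseval: a_0^2/2 + Σ_{n≥1} (a_n^2+b_n^2) = ∫_{-1}^{1} f(θ)^2 dθ = 52.
Subtract a_0^2/2 = 50: Σ (a_n^2+b_n^2) = 2.

2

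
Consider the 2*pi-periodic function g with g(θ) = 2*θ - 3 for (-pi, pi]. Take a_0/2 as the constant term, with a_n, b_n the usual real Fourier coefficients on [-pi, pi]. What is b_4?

-1

b_4 = 1/pi ∫_{-pi}^{pi} g(θ) sin(4*θ) dθ.
Integrating by parts (boundary term plus one more integral), an antiderivative of (2*θ - 3) sin(4*θ) is -θ*cos(4*θ)/2 + sin(4*θ)/8 + 3*cos(4*θ)/4; evaluating from -pi to pi: ∫_{-pi}^{pi} (2*θ - 3) sin(4*θ) dθ = (3/4 - pi/2) - (3/4 + pi/2) = -pi.
Hence b_4 = (1/pi)·(-pi) = -1.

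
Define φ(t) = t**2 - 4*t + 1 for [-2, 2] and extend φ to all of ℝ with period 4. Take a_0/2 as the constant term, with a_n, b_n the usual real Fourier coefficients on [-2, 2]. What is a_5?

-16/(25*pi**2)

a_5 = 1/2 ∫_{-2}^{2} φ(t) cos(5*pi*t/2) dt.
Integrating by parts twice (tabular method), an antiderivative of (t**2 - 4*t + 1) cos(5*pi*t/2) is 2*t**2*sin(5*pi*t/2)/(5*pi) - 8*t*sin(5*pi*t/2)/(5*pi) + 8*t*cos(5*pi*t/2)/(25*pi**2) - 16*sin(5*pi*t/2)/(125*pi**3) + 2*sin(5*pi*t/2)/(5*pi) - 16*cos(5*pi*t/2)/(25*pi**2); evaluating from -2 to 2: ∫_{-2}^{2} (t**2 - 4*t + 1) cos(5*pi*t/2) dt = (0) - (32/(25*pi**2)) = -32/(25*pi**2).
Hence a_5 = (1/2)·(-32/(25*pi**2)) = -16/(25*pi**2).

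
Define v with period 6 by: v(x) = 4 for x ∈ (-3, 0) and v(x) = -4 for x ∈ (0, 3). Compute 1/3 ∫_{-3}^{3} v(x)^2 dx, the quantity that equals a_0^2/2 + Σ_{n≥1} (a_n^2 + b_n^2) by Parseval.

1/3 ∫_{-3}^{3} v(x)^2 dx = 1/3 · (96) = 32.

32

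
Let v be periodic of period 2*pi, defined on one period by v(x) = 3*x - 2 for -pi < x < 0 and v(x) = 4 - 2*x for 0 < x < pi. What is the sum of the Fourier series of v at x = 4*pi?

x = 4*pi differs from x = 0 by 2 full period(s), and the series is 2*pi-periodic.
At x = 0 the one-sided limits are v(0^-) = -2 and v(0^+) = 4.
By Dirichlet's theorem the series converges to their average, [(-2) + (4)]/2 = 1.

1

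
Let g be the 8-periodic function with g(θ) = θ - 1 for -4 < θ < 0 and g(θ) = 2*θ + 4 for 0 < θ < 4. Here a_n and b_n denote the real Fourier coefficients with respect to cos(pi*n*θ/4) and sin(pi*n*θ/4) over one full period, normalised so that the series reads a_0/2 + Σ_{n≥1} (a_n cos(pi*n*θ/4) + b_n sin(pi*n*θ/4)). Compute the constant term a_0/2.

a_0 = 1/4 ∫_{-4}^{4} g(θ) dθ = 1/4 · (20) = 5.
So the constant term a_0/2 = 5/2.

5/2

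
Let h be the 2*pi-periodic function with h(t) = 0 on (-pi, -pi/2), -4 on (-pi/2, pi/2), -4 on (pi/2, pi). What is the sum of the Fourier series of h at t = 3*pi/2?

t = 3*pi/2 differs from t = -pi/2 by 1 full period(s), and the series is 2*pi-periodic.
At t = -pi/2 the one-sided limits are h(-pi/2^-) = 0 and h(-pi/2^+) = -4.
By Dirichlet's theorem the series converges to their average, [(0) + (-4)]/2 = -2.

-2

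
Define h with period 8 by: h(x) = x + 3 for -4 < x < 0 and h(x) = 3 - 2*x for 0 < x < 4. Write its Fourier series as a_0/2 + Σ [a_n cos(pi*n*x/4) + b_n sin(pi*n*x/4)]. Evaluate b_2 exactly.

2/pi

b_2 = 1/4 ∫_{-4}^{4} h(x) sin(pi*x/2) dx.
Split the integral at the breakpoints.
Integrating by parts (boundary term plus one more integral), an antiderivative of (x + 3) sin(pi*x/2) is -2*x*cos(pi*x/2)/pi + 4*sin(pi*x/2)/pi**2 - 6*cos(pi*x/2)/pi; evaluating from -4 to 0: ∫_{-4}^{0} (x + 3) sin(pi*x/2) dx = (-6/pi) - (2/pi) = -8/pi.
Integrating by parts (boundary term plus one more integral), an antiderivative of (3 - 2*x) sin(pi*x/2) is 4*x*cos(pi*x/2)/pi - 8*sin(pi*x/2)/pi**2 - 6*cos(pi*x/2)/pi; evaluating from 0 to 4: ∫_{0}^{4} (3 - 2*x) sin(pi*x/2) dx = (10/pi) - (-6/pi) = 16/pi.
Summing the pieces and multiplying by (1/4) gives b_2 = 2/pi.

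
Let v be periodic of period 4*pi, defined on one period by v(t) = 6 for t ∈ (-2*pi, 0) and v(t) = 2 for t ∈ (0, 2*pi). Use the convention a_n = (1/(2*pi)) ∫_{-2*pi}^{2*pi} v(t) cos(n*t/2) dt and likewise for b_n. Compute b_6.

b_6 = (1/(2*pi)) ∫_{-2*pi}^{2*pi} v(t) sin(3*t) dt.
Split the integral at the breakpoints.
Directly, an antiderivative of (6) sin(3*t) is -2*cos(3*t); evaluating from -2*pi to 0: ∫_{-2*pi}^{0} (6) sin(3*t) dt = (-2) - (-2) = 0.
Directly, an antiderivative of (2) sin(3*t) is -2*cos(3*t)/3; evaluating from 0 to 2*pi: ∫_{0}^{2*pi} (2) sin(3*t) dt = (-2/3) - (-2/3) = 0.
Summing the pieces and multiplying by (1/(2*pi)) gives b_6 = 0.

0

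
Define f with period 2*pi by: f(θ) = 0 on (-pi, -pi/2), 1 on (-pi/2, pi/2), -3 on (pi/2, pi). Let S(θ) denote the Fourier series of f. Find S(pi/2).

At θ = pi/2 the one-sided limits are f(pi/2^-) = 1 and f(pi/2^+) = -3.
By Dirichlet's theorem the series converges to their average, [(1) + (-3)]/2 = -1.

-1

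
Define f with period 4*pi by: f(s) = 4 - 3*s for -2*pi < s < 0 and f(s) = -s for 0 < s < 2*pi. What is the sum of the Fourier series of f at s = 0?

At s = 0 the one-sided limits are f(0^-) = 4 and f(0^+) = 0.
By Dirichlet's theorem the series converges to their average, [(4) + (0)]/2 = 2.

2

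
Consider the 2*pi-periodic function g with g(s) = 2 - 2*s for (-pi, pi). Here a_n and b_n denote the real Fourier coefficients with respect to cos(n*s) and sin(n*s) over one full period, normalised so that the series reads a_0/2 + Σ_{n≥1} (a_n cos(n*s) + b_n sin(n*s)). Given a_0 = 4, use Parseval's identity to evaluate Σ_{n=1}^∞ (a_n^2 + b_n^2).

8*pi**2/3

Parseval: a_0^2/2 + Σ_{n≥1} (a_n^2+b_n^2) = 1/pi ∫_{-pi}^{pi} g(s)^2 ds = 8 + 8*pi**2/3.
Subtract a_0^2/2 = 8: Σ (a_n^2+b_n^2) = 8*pi**2/3.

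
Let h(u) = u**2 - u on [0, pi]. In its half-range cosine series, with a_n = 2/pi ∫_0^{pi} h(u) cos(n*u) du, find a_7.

4*(1 - pi)/(49*pi)

a_7 = 2/pi ∫_0^{pi} (u**2 - u) cos(7*u) du.
Integrating by parts twice (tabular method), an antiderivative of (u**2 - u) cos(7*u) is u**2*sin(7*u)/7 - u*sin(7*u)/7 + 2*u*cos(7*u)/49 - 2*sin(7*u)/343 - cos(7*u)/49; evaluating from 0 to pi: ∫_{0}^{pi} (u**2 - u) cos(7*u) du = (1/49 - 2*pi/49) - (-1/49) = 2/49 - 2*pi/49.
Hence a_7 = (2/pi)·(2/49 - 2*pi/49) = 4*(1 - pi)/(49*pi).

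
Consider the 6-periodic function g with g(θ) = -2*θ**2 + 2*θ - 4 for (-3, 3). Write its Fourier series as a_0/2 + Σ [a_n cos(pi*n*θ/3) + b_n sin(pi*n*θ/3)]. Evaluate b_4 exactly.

-3/pi

b_4 = 1/3 ∫_{-3}^{3} g(θ) sin(4*pi*θ/3) dθ.
Integrating by parts twice (tabular method), an antiderivative of (-2*θ**2 + 2*θ - 4) sin(4*pi*θ/3) is 3*θ**2*cos(4*pi*θ/3)/(2*pi) - 9*θ*sin(4*pi*θ/3)/(4*pi**2) - 3*θ*cos(4*pi*θ/3)/(2*pi) + 9*sin(4*pi*θ/3)/(8*pi**2) - 27*cos(4*pi*θ/3)/(16*pi**3) + 3*cos(4*pi*θ/3)/pi; evaluating from -3 to 3: ∫_{-3}^{3} (-2*θ**2 + 2*θ - 4) sin(4*pi*θ/3) dθ = (-27/(16*pi**3) + 12/pi) - (-27/(16*pi**3) + 21/pi) = -9/pi.
Hence b_4 = (1/3)·(-9/pi) = -3/pi.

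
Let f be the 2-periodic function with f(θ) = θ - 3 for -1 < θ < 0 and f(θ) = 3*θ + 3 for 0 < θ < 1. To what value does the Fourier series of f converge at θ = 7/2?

θ = 7/2 differs from θ = -1/2 by 2 full period(s), and the series is 2-periodic.
f is continuous at θ = -1/2 with value -7/2, so the series converges to -7/2 there.

-7/2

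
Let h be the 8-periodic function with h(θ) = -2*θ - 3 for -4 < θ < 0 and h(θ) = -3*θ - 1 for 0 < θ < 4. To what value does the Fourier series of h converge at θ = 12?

θ = 12 differs from θ = 4 by 1 full period(s), and the series is 8-periodic.
At θ = 4 the one-sided limits are h(4^-) = -13 and h(4^+) = 5.
By Dirichlet's theorem the series converges to their average, [(-13) + (5)]/2 = -4.

-4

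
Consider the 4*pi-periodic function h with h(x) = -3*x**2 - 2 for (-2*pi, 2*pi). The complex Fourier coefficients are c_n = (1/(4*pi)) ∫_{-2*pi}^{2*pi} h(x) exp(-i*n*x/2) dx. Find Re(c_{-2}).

-6

Since h is real-valued, Re(c_{-2}) = (1/(4*pi)) ∫_{-2*pi}^{2*pi} h(x) cos(-x) dx = a_{2}/2.
h is even and cos(-x) is even, so the integrand is even: ∫_{-2*pi}^{2*pi} h(x) cos(-x) dx = 2∫_0^{2*pi} h(x) cos(-x) dx.
Integrating by parts twice (tabular method), an antiderivative of (-3*x**2 - 2) cos(-x) is -3*x**2*sin(x) - 6*x*cos(x) + 4*sin(x); evaluating from 0 to 2*pi: ∫_{0}^{2*pi} (-3*x**2 - 2) cos(-x) dx = (-12*pi) - (0) = -12*pi.
So ∫_{-2*pi}^{2*pi} h(x) cos(-x) dx = -24*pi.
Hence Re(c_{-2}) = (1/(4*pi))·(-24*pi) = -6.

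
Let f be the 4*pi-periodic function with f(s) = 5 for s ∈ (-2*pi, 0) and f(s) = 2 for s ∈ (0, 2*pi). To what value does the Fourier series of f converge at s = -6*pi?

s = -6*pi differs from s = -2*pi by -1 full period(s), and the series is 4*pi-periodic.
At s = -2*pi the one-sided limits are f(-2*pi^-) = 2 and f(-2*pi^+) = 5.
By Dirichlet's theorem the series converges to their average, [(2) + (5)]/2 = 7/2.

7/2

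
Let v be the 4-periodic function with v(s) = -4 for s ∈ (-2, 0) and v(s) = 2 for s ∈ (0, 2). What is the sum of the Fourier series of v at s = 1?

2

v is continuous at s = 1 with value 2, so the series converges to 2 there.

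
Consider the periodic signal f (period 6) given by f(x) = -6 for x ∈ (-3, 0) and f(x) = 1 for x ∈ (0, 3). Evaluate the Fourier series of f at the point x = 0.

-5/2

At x = 0 the one-sided limits are f(0^-) = -6 and f(0^+) = 1.
By Dirichlet's theorem the series converges to their average, [(-6) + (1)]/2 = -5/2.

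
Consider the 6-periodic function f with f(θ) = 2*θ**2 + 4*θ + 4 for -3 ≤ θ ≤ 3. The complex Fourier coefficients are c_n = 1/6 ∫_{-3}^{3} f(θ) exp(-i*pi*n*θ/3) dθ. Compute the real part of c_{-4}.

Since f is real-valued, Re(c_{-4}) = 1/6 ∫_{-3}^{3} f(θ) cos(-4*pi*θ/3) dθ = a_{4}/2.
Integrating by parts twice (tabular method), an antiderivative of (2*θ**2 + 4*θ + 4) cos(-4*pi*θ/3) is 3*θ**2*sin(4*pi*θ/3)/(2*pi) + 3*θ*sin(4*pi*θ/3)/pi + 9*θ*cos(4*pi*θ/3)/(4*pi**2) - 27*sin(4*pi*θ/3)/(16*pi**3) + 3*sin(4*pi*θ/3)/pi + 9*cos(4*pi*θ/3)/(4*pi**2); evaluating from -3 to 3: ∫_{-3}^{3} (2*θ**2 + 4*θ + 4) cos(-4*pi*θ/3) dθ = (9/pi**2) - (-9/(2*pi**2)) = 27/(2*pi**2).
Hence Re(c_{-4}) = (1/6)·(27/(2*pi**2)) = 9/(4*pi**2).

9/(4*pi**2)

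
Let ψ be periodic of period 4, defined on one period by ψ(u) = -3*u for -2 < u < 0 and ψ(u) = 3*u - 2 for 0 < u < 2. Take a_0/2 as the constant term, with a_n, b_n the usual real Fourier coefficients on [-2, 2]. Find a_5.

a_5 = 1/2 ∫_{-2}^{2} ψ(u) cos(5*pi*u/2) du.
Split the integral at the breakpoints.
Integrating by parts (boundary term plus one more integral), an antiderivative of (-3*u) cos(5*pi*u/2) is -6*u*sin(5*pi*u/2)/(5*pi) - 12*cos(5*pi*u/2)/(25*pi**2); evaluating from -2 to 0: ∫_{-2}^{0} (-3*u) cos(5*pi*u/2) du = (-12/(25*pi**2)) - (12/(25*pi**2)) = -24/(25*pi**2).
Integrating by parts (boundary term plus one more integral), an antiderivative of (3*u - 2) cos(5*pi*u/2) is 6*u*sin(5*pi*u/2)/(5*pi) - 4*sin(5*pi*u/2)/(5*pi) + 12*cos(5*pi*u/2)/(25*pi**2); evaluating from 0 to 2: ∫_{0}^{2} (3*u - 2) cos(5*pi*u/2) du = (-12/(25*pi**2)) - (12/(25*pi**2)) = -24/(25*pi**2).
Summing the pieces and multiplying by (1/2) gives a_5 = -24/(25*pi**2).

-24/(25*pi**2)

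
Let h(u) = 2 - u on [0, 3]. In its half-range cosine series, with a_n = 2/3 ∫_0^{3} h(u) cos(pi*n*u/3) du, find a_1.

12/pi**2

a_1 = 2/3 ∫_0^{3} (2 - u) cos(pi*u/3) du.
Integrating by parts (boundary term plus one more integral), an antiderivative of (2 - u) cos(pi*u/3) is -3*u*sin(pi*u/3)/pi + 6*sin(pi*u/3)/pi - 9*cos(pi*u/3)/pi**2; evaluating from 0 to 3: ∫_{0}^{3} (2 - u) cos(pi*u/3) du = (9/pi**2) - (-9/pi**2) = 18/pi**2.
Hence a_1 = (2/3)·(18/pi**2) = 12/pi**2.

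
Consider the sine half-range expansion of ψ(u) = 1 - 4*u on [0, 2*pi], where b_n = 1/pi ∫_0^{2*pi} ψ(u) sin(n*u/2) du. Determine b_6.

b_6 = 1/pi ∫_0^{2*pi} (1 - 4*u) sin(3*u) du.
Integrating by parts (boundary term plus one more integral), an antiderivative of (1 - 4*u) sin(3*u) is 4*u*cos(3*u)/3 - 4*sin(3*u)/9 - cos(3*u)/3; evaluating from 0 to 2*pi: ∫_{0}^{2*pi} (1 - 4*u) sin(3*u) du = (-1/3 + 8*pi/3) - (-1/3) = 8*pi/3.
Hence b_6 = (1/pi)·(8*pi/3) = 8/3.

8/3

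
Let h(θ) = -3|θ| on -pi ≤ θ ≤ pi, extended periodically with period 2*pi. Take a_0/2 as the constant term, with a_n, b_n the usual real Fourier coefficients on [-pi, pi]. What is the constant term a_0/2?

-3*pi/2

a_0 = 1/pi ∫_{-pi}^{pi} h(θ) dθ = 1/pi · (-3*pi**2) = -3*pi.
So the constant term a_0/2 = -3*pi/2.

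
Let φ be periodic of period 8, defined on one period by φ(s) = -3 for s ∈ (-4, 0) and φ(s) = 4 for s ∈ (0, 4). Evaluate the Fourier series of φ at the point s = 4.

At s = 4 the one-sided limits are φ(4^-) = 4 and φ(4^+) = -3.
By Dirichlet's theorem the series converges to their average, [(4) + (-3)]/2 = 1/2.

1/2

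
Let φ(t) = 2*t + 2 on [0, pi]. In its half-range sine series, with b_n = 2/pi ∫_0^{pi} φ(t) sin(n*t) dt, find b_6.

b_6 = 2/pi ∫_0^{pi} (2*t + 2) sin(6*t) dt.
Integrating by parts (boundary term plus one more integral), an antiderivative of (2*t + 2) sin(6*t) is -t*cos(6*t)/3 + sin(6*t)/18 - cos(6*t)/3; evaluating from 0 to pi: ∫_{0}^{pi} (2*t + 2) sin(6*t) dt = (-pi/3 - 1/3) - (-1/3) = -pi/3.
Hence b_6 = (2/pi)·(-pi/3) = -2/3.

-2/3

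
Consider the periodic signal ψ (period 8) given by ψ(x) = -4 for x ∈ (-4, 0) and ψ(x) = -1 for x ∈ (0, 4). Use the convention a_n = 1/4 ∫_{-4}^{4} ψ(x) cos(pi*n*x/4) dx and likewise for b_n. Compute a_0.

a_0 = 1/4 ∫_{-4}^{4} ψ(x) dx = 1/4 · (-20) = -5.

-5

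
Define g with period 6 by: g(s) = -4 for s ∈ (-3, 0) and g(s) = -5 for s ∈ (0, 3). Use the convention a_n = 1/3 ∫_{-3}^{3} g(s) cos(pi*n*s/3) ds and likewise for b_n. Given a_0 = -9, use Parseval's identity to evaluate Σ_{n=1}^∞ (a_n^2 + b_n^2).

1/2

Parseval: a_0^2/2 + Σ_{n≥1} (a_n^2+b_n^2) = 1/3 ∫_{-3}^{3} g(s)^2 ds = 41.
Subtract a_0^2/2 = 81/2: Σ (a_n^2+b_n^2) = 1/2.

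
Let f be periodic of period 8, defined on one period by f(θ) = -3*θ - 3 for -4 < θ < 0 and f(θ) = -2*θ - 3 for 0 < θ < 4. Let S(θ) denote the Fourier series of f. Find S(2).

-7

f is continuous at θ = 2 with value -7, so the series converges to -7 there.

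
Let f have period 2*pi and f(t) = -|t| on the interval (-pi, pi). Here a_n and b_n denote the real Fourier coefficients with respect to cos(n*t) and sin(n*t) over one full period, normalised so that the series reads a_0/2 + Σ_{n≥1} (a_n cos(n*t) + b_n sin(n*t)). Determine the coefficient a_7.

a_7 = 1/pi ∫_{-pi}^{pi} f(t) cos(7*t) dt.
f is even and cos(7*t) is even, so the integrand is even and a_7 = 2/pi ∫_0^{pi} f(t) cos(7*t) dt.
Integrating by parts (boundary term plus one more integral), an antiderivative of (-t) cos(7*t) is -t*sin(7*t)/7 - cos(7*t)/49; evaluating from 0 to pi: ∫_{0}^{pi} (-t) cos(7*t) dt = (1/49) - (-1/49) = 2/49.
Hence a_7 = (2/pi)·(2/49) = 4/(49*pi).

4/(49*pi)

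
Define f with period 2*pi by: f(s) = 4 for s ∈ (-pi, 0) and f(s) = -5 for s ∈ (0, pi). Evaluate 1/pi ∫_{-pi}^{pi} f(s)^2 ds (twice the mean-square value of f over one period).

41

1/pi ∫_{-pi}^{pi} f(s)^2 ds = 1/pi · (41*pi) = 41.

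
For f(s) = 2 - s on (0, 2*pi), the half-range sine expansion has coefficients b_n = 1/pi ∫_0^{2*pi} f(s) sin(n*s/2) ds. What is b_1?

-4 + 8/pi

b_1 = 1/pi ∫_0^{2*pi} (2 - s) sin(s/2) ds.
Integrating by parts (boundary term plus one more integral), an antiderivative of (2 - s) sin(s/2) is 2*s*cos(s/2) - 4*sin(s/2) - 4*cos(s/2); evaluating from 0 to 2*pi: ∫_{0}^{2*pi} (2 - s) sin(s/2) ds = (4 - 4*pi) - (-4) = 8 - 4*pi.
Hence b_1 = (1/pi)·(8 - 4*pi) = -4 + 8/pi.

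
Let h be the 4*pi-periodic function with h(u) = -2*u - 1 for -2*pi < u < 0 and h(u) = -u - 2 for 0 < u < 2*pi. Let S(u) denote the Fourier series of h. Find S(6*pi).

-3/2 + pi

u = 6*pi differs from u = -2*pi by 2 full period(s), and the series is 4*pi-periodic.
At u = -2*pi the one-sided limits are h(-2*pi^-) = -2*pi - 2 and h(-2*pi^+) = -1 + 4*pi.
By Dirichlet's theorem the series converges to their average, [(-2*pi - 2) + (-1 + 4*pi)]/2 = -3/2 + pi.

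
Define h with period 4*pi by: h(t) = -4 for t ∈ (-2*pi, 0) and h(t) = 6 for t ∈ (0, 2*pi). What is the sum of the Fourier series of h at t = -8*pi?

t = -8*pi differs from t = 0 by -2 full period(s), and the series is 4*pi-periodic.
At t = 0 the one-sided limits are h(0^-) = -4 and h(0^+) = 6.
By Dirichlet's theorem the series converges to their average, [(-4) + (6)]/2 = 1.

1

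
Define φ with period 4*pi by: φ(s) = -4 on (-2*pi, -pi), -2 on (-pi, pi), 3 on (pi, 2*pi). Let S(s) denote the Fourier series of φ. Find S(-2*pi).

-1/2

s = -2*pi differs from s = 2*pi by -1 full period(s), and the series is 4*pi-periodic.
At s = 2*pi the one-sided limits are φ(2*pi^-) = 3 and φ(2*pi^+) = -4.
By Dirichlet's theorem the series converges to their average, [(3) + (-4)]/2 = -1/2.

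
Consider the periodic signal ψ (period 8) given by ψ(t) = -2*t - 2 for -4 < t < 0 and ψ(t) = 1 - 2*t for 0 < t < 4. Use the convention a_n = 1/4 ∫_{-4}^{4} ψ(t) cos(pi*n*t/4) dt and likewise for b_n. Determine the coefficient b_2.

b_2 = 1/4 ∫_{-4}^{4} ψ(t) sin(pi*t/2) dt.
Split the integral at the breakpoints.
Integrating by parts (boundary term plus one more integral), an antiderivative of (-2*t - 2) sin(pi*t/2) is 4*t*cos(pi*t/2)/pi - 8*sin(pi*t/2)/pi**2 + 4*cos(pi*t/2)/pi; evaluating from -4 to 0: ∫_{-4}^{0} (-2*t - 2) sin(pi*t/2) dt = (4/pi) - (-12/pi) = 16/pi.
Integrating by parts (boundary term plus one more integral), an antiderivative of (1 - 2*t) sin(pi*t/2) is 4*t*cos(pi*t/2)/pi - 8*sin(pi*t/2)/pi**2 - 2*cos(pi*t/2)/pi; evaluating from 0 to 4: ∫_{0}^{4} (1 - 2*t) sin(pi*t/2) dt = (14/pi) - (-2/pi) = 16/pi.
Summing the pieces and multiplying by (1/4) gives b_2 = 8/pi.

8/pi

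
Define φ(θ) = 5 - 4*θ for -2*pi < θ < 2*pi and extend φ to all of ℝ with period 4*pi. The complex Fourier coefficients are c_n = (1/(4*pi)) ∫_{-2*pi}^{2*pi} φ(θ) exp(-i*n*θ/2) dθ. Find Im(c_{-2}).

Since φ is real-valued, Im(c_{-2}) = -(1/(4*pi)) ∫_{-2*pi}^{2*pi} φ(θ) sin(-θ) dθ = b_{2}/2.
Integrating by parts (boundary term plus one more integral), an antiderivative of (5 - 4*θ) sin(-θ) is -4*θ*cos(θ) + 4*sin(θ) + 5*cos(θ); evaluating from -2*pi to 2*pi: ∫_{-2*pi}^{2*pi} (5 - 4*θ) sin(-θ) dθ = (5 - 8*pi) - (5 + 8*pi) = -16*pi.
Hence Im(c_{-2}) = (-1/(4*pi))·(-16*pi) = 4.

4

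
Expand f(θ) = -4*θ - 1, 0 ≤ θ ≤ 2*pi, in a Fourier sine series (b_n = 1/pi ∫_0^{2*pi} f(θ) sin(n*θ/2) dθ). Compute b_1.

-16 - 4/pi

b_1 = 1/pi ∫_0^{2*pi} (-4*θ - 1) sin(θ/2) dθ.
Integrating by parts (boundary term plus one more integral), an antiderivative of (-4*θ - 1) sin(θ/2) is 8*θ*cos(θ/2) - 16*sin(θ/2) + 2*cos(θ/2); evaluating from 0 to 2*pi: ∫_{0}^{2*pi} (-4*θ - 1) sin(θ/2) dθ = (-16*pi - 2) - (2) = -16*pi - 4.
Hence b_1 = (1/pi)·(-16*pi - 4) = -16 - 4/pi.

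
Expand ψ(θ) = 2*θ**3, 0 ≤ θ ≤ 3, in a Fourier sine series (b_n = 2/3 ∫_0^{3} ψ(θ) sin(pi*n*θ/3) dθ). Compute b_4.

b_4 = 2/3 ∫_0^{3} (2*θ**3) sin(4*pi*θ/3) dθ.
Integrating by parts three times (tabular method), an antiderivative of (2*θ**3) sin(4*pi*θ/3) is -3*θ**3*cos(4*pi*θ/3)/(2*pi) + 27*θ**2*sin(4*pi*θ/3)/(8*pi**2) + 81*θ*cos(4*pi*θ/3)/(16*pi**3) - 243*sin(4*pi*θ/3)/(64*pi**4); evaluating from 0 to 3: ∫_{0}^{3} (2*θ**3) sin(4*pi*θ/3) dθ = (81*(3 - 8*pi**2)/(16*pi**3)) - (0) = 81*(3 - 8*pi**2)/(16*pi**3).
Hence b_4 = (2/3)·(81*(3 - 8*pi**2)/(16*pi**3)) = -27/pi + 81/(8*pi**3).

-27/pi + 81/(8*pi**3)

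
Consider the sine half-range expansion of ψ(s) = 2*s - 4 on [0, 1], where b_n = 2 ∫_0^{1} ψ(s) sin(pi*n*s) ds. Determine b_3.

b_3 = 2 ∫_0^{1} (2*s - 4) sin(3*pi*s) ds.
Integrating by parts (boundary term plus one more integral), an antiderivative of (2*s - 4) sin(3*pi*s) is -2*s*cos(3*pi*s)/(3*pi) + 2*sin(3*pi*s)/(9*pi**2) + 4*cos(3*pi*s)/(3*pi); evaluating from 0 to 1: ∫_{0}^{1} (2*s - 4) sin(3*pi*s) ds = (-2/(3*pi)) - (4/(3*pi)) = -2/pi.
Hence b_3 = 2·(-2/pi) = -4/pi.

-4/pi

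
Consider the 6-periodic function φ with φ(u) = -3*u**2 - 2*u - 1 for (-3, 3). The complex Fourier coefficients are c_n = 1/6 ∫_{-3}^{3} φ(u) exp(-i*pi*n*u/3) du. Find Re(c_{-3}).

Since φ is real-valued, Re(c_{-3}) = 1/6 ∫_{-3}^{3} φ(u) cos(-pi*u) du = a_{3}/2.
Integrating by parts twice (tabular method), an antiderivative of (-3*u**2 - 2*u - 1) cos(-pi*u) is -3*u**2*sin(pi*u)/pi - 2*u*sin(pi*u)/pi - 6*u*cos(pi*u)/pi**2 - sin(pi*u)/pi + 6*sin(pi*u)/pi**3 - 2*cos(pi*u)/pi**2; evaluating from -3 to 3: ∫_{-3}^{3} (-3*u**2 - 2*u - 1) cos(-pi*u) du = (20/pi**2) - (-16/pi**2) = 36/pi**2.
Hence Re(c_{-3}) = (1/6)·(36/pi**2) = 6/pi**2.

6/pi**2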